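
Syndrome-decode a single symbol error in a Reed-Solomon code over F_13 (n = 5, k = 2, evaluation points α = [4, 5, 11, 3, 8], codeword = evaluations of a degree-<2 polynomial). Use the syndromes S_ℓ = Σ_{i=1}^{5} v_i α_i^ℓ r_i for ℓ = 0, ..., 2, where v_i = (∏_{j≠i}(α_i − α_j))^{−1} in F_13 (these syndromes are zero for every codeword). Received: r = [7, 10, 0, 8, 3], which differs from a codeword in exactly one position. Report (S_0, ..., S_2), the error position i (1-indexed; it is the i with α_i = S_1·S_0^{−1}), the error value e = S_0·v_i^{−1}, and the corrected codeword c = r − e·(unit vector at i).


S = (3, 2, 10), error at position 2, error magnitude e = 4, c = [7, 6, 0, 8, 3].

Step 1: column multipliers v_i = (∏_{j≠i}(α_i − α_j))^{−1} mod 13.
  i = 1 (α = 4): (4−5)(4−11)(4−3)(4−8) = (−1)·(−7)·1·(−4) = −28 ≡ 11, so v_1 = 11^{−1} = 6 (mod 13).
  i = 2 (α = 5): (5−4)(5−11)(5−3)(5−8) = 1·(−6)·2·(−3) = 36 ≡ 10, so v_2 = 10^{−1} = 4 (mod 13).
  i = 3 (α = 11): (11−4)(11−5)(11−3)(11−8) = 7·6·8·3 = 1008 ≡ 7, so v_3 = 7^{−1} = 2 (mod 13).
  i = 4 (α = 3): (3−4)(3−5)(3−11)(3−8) = (−1)·(−2)·(−8)·(−5) = 80 ≡ 2, so v_4 = 2^{−1} = 7 (mod 13).
  i = 5 (α = 8): (8−4)(8−5)(8−11)(8−3) = 4·3·(−3)·5 = −180 ≡ 2, so v_5 = 2^{−1} = 7 (mod 13).
  v = [6, 4, 2, 7, 7].
Step 2: syndromes of r = [7, 10, 0, 8, 3] (all sums mod 13).
  S_0 = Σ v_i r_i = 6·7 + 4·10 + 2·0 + 7·8 + 7·3 = 159 ≡ 3.
  S_1 = Σ v_i α_i r_i = 6·4·7 + 4·5·10 + 2·11·0 + 7·3·8 + 7·8·3 = 704 ≡ 2.
  α_i^2 mod 13 = [3, 12, 4, 9, 12].
  S_2 = Σ v_i α_i^2 r_i = 6·3·7 + 4·12·10 + 2·4·0 + 7·9·8 + 7·12·3 = 1362 ≡ 10.
  S = (3, 2, 10) ≠ 0, so r is not a codeword (an error is present).
Step 3: locate the error. For a single error e at position i, S_ℓ = v_i·e·α_i^ℓ, so α_err = S_1/S_0.
  S_0^{−1} = 3^{−1} = 9 (mod 13), so α_err = 2·9 = 18 ≡ 5 = α_2. Error position i = 2.
  Consistency check: S_2/S_1 = 10·7 = 70 ≡ 5 = α_err ✓ (single-error assumption holds).
Step 4: error magnitude e = S_0/v_2 = S_0·∏_{j≠2}(α_2 − α_j) = 3·10 = 30 ≡ 4 (mod 13).
Step 5: correct position 2: c_2 = r_2 − e = 10 − 4 ≡ 6 (mod 13). Hence c = [7, 6, 0, 8, 3].
  Check: interpolating c through the α_i gives m(x) = 11 + 12·x (degree < 2) with m(α_i) = c_i for every i, so c is indeed a codeword.


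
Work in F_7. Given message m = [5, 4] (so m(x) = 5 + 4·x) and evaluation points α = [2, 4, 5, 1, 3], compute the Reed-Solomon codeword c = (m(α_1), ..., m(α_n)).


c = [6, 0, 4, 2, 3]

Message polynomial: m(x) = 5 + 4·x (mod 7).
For each evaluation point α_i, compute m(α_i) mod 7:
  α_1 = 2: Horner steps 4 → 6, so m(2) = 6.
  α_2 = 4: Horner steps 4 → 0, so m(4) = 0.
  α_3 = 5: Horner steps 4 → 4, so m(5) = 4.
  α_4 = 1: Horner steps 4 → 2, so m(1) = 2.
  α_5 = 3: Horner steps 4 → 3, so m(3) = 3.
Codeword c = [6, 0, 4, 2, 3] ∈ F_7^5.


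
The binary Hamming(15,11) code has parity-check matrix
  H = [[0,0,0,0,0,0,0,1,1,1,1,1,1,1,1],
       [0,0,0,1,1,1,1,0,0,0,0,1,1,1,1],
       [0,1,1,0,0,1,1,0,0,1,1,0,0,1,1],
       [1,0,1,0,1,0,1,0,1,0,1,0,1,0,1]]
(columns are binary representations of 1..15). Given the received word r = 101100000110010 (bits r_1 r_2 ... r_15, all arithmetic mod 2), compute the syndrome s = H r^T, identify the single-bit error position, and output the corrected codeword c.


s = (1, 0, 0, 1)^T, error position = 9, corrected codeword c = 101100001110010

Compute s = H r^T mod 2 one row at a time:
  s_1 = 0 + 0 + 1 + 1 + 0 + 0 + 1 + 0 = 3 ≡ 1 (mod 2).
  s_2 = 1 + 0 + 0 + 0 + 0 + 0 + 1 + 0 = 2 ≡ 0 (mod 2).
  s_3 = 0 + 1 + 0 + 0 + 1 + 1 + 1 + 0 = 4 ≡ 0 (mod 2).
  s_4 = 1 + 1 + 0 + 0 + 0 + 1 + 0 + 0 = 3 ≡ 1 (mod 2).
s = (1, 0, 0, 1)^T — this equals column 9 of H (binary 1001), so error is at position 9.
Correct: flip bit 9 of r = 101100000110010 to get c = 101100001110010.


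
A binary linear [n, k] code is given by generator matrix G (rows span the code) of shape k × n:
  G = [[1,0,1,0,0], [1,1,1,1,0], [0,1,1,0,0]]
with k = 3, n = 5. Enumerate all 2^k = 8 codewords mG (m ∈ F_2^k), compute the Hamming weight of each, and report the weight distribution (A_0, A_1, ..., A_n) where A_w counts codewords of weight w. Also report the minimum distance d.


Weight distribution: A_0 = 1, A_2 = 6, A_4 = 1. Minimum distance d = 2.

Enumerate all 2^3 = 8 messages m ∈ F_2^3.
For each, compute codeword c = mG in F_2^5, then tally its weight.
  m = 000 → c = 00000, weight = 0.
  m = 100 → c = 10100, weight = 2.
  m = 010 → c = 11110, weight = 4.
  m = 110 → c = 01010, weight = 2.
  m = 001 → c = 01100, weight = 2.
  m = 101 → c = 11000, weight = 2.
  m = 011 → c = 10010, weight = 2.
  m = 111 → c = 00110, weight = 2.
Tally weights:
  weight 0: 1 codewords.
  weight 2: 6 codewords.
  weight 4: 1 codewords.
Minimum distance d = smallest w > 0 with A_w > 0 = 2.
Sanity: Σ A_w = 8 = 2^3 = 8 ✓.


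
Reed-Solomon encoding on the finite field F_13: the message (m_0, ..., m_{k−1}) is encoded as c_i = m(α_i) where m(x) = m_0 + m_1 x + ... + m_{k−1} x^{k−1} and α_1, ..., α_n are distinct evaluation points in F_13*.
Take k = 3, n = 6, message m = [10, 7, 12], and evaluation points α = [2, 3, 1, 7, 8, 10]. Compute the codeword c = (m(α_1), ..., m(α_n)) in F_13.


c = [7, 9, 3, 10, 2, 6]

Message polynomial: m(x) = 10 + 7·x + 12·x^2 (mod 13).
For each evaluation point α_i, compute m(α_i) mod 13:
  α_1 = 2: Horner steps 12 → 5 → 7, so m(2) = 7.
  α_2 = 3: Horner steps 12 → 4 → 9, so m(3) = 9.
  α_3 = 1: Horner steps 12 → 6 → 3, so m(1) = 3.
  α_4 = 7: Horner steps 12 → 0 → 10, so m(7) = 10.
  α_5 = 8: Horner steps 12 → 12 → 2, so m(8) = 2.
  α_6 = 10: Horner steps 12 → 10 → 6, so m(10) = 6.
Codeword c = [7, 9, 3, 10, 2, 6] ∈ F_13^6.


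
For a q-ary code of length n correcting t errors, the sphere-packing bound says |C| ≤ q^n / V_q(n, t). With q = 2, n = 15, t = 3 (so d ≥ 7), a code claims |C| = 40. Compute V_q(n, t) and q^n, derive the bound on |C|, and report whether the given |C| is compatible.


V_q(n, t) = 576, q^n = 32768, Hamming bound = 56, |C| = 40 ≤ bound (satisfied).

Step 1: Compute V_q(n, t) = Σ_{j=0}^3 C(n, j) (q−1)^j.
  j = 0: C(15,0)·(1)^0 = 1·1 = 1.
  j = 1: C(15,1)·(1)^1 = 15·1 = 15.
  j = 2: C(15,2)·(1)^2 = 105·1 = 105.
  j = 3: C(15,3)·(1)^3 = 455·1 = 455.
  V_q(n, t) = 1 + 15 + 105 + 455 = 576.
Step 2: q^n = 2^15 = 32768.
Step 3: Hamming bound ⌊q^n / V_q(n,t)⌋ = ⌊32768/576⌋ = 56.
Step 4: Compare |C| = 40 to 56: satisfied.
The claimed |C| lies below the Hamming bound.


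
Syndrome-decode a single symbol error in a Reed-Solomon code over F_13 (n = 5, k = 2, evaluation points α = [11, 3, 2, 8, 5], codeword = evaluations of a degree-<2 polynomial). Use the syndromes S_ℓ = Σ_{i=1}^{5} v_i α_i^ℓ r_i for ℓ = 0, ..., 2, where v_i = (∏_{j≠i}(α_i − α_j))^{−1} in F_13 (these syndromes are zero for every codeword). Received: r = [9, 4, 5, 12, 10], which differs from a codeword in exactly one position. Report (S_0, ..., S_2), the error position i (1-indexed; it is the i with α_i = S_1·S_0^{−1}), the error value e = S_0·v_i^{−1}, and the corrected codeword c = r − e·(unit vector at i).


S = (2, 10, 11), error at position 5, error magnitude e = 8, c = [9, 4, 5, 12, 2].

Step 1: column multipliers v_i = (∏_{j≠i}(α_i − α_j))^{−1} mod 13.
  i = 1 (α = 11): (11−3)(11−2)(11−8)(11−5) = 8·9·3·6 = 1296 ≡ 9, so v_1 = 9^{−1} = 3 (mod 13).
  i = 2 (α = 3): (3−11)(3−2)(3−8)(3−5) = (−8)·1·(−5)·(−2) = −80 ≡ 11, so v_2 = 11^{−1} = 6 (mod 13).
  i = 3 (α = 2): (2−11)(2−3)(2−8)(2−5) = (−9)·(−1)·(−6)·(−3) = 162 ≡ 6, so v_3 = 6^{−1} = 11 (mod 13).
  i = 4 (α = 8): (8−11)(8−3)(8−2)(8−5) = (−3)·5·6·3 = −270 ≡ 3, so v_4 = 3^{−1} = 9 (mod 13).
  i = 5 (α = 5): (5−11)(5−3)(5−2)(5−8) = (−6)·2·3·(−3) = 108 ≡ 4, so v_5 = 4^{−1} = 10 (mod 13).
  v = [3, 6, 11, 9, 10].
Step 2: syndromes of r = [9, 4, 5, 12, 10] (all sums mod 13).
  S_0 = Σ v_i r_i = 3·9 + 6·4 + 11·5 + 9·12 + 10·10 = 314 ≡ 2.
  S_1 = Σ v_i α_i r_i = 3·11·9 + 6·3·4 + 11·2·5 + 9·8·12 + 10·5·10 = 1843 ≡ 10.
  α_i^2 mod 13 = [4, 9, 4, 12, 12].
  S_2 = Σ v_i α_i^2 r_i = 3·4·9 + 6·9·4 + 11·4·5 + 9·12·12 + 10·12·10 = 3040 ≡ 11.
  S = (2, 10, 11) ≠ 0, so r is not a codeword (an error is present).
Step 3: locate the error. For a single error e at position i, S_ℓ = v_i·e·α_i^ℓ, so α_err = S_1/S_0.
  S_0^{−1} = 2^{−1} = 7 (mod 13), so α_err = 10·7 = 70 ≡ 5 = α_5. Error position i = 5.
  Consistency check: S_2/S_1 = 11·4 = 44 ≡ 5 = α_err ✓ (single-error assumption holds).
Step 4: error magnitude e = S_0/v_5 = S_0·∏_{j≠5}(α_5 − α_j) = 2·4 = 8 ≡ 8 (mod 13).
Step 5: correct position 5: c_5 = r_5 − e = 10 − 8 ≡ 2 (mod 13). Hence c = [9, 4, 5, 12, 2].
  Check: interpolating c through the α_i gives m(x) = 7 + 12·x (degree < 2) with m(α_i) = c_i for every i, so c is indeed a codeword.


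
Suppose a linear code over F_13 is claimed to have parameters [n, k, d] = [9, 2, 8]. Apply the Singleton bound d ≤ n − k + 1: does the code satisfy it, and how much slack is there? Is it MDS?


Singleton RHS = n − k + 1 = 8, slack = 0, bound satisfied, MDS.

Singleton bound: d ≤ n − k + 1.
Here n = 9, k = 2, so n − k + 1 = 8.
Given d = 8, check d ≤ 8: YES.
Slack = (n − k + 1) − d = 0.
The code is MDS (slack = 0).
Description: the claimed parameters are [9, 2, 8]_13; such a code would be MDS (meets Singleton bound).


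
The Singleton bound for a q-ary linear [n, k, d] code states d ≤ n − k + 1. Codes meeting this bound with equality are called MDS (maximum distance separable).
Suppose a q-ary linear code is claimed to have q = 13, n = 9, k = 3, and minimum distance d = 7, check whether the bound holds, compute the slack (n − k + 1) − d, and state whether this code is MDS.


Singleton RHS = n − k + 1 = 7, slack = 0, bound satisfied, MDS.

Singleton bound: d ≤ n − k + 1.
Here n = 9, k = 3, so n − k + 1 = 7.
Given d = 7, check d ≤ 7: YES.
Slack = (n − k + 1) − d = 0.
The code is MDS (slack = 0).
Description: the claimed parameters are [9, 3, 7]_13; such a code would be MDS (meets Singleton bound).


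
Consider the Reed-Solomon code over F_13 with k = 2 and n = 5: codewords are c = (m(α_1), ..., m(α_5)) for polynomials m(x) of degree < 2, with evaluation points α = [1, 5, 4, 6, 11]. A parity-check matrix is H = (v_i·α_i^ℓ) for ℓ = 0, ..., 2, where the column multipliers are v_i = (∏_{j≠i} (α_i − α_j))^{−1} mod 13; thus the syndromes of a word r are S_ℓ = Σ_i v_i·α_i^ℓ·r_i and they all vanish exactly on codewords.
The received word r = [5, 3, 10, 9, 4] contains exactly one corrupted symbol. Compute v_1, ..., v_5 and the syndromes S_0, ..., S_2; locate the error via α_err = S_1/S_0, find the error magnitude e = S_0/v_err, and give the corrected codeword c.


S = (8, 10, 6), error at position 5, error magnitude e = 4, c = [5, 3, 10, 9, 0].

Step 1: column multipliers v_i = (∏_{j≠i}(α_i − α_j))^{−1} mod 13.
  i = 1 (α = 1): (1−5)(1−4)(1−6)(1−11) = (−4)·(−3)·(−5)·(−10) = 600 ≡ 2, so v_1 = 2^{−1} = 7 (mod 13).
  i = 2 (α = 5): (5−1)(5−4)(5−6)(5−11) = 4·1·(−1)·(−6) = 24 ≡ 11, so v_2 = 11^{−1} = 6 (mod 13).
  i = 3 (α = 4): (4−1)(4−5)(4−6)(4−11) = 3·(−1)·(−2)·(−7) = −42 ≡ 10, so v_3 = 10^{−1} = 4 (mod 13).
  i = 4 (α = 6): (6−1)(6−5)(6−4)(6−11) = 5·1·2·(−5) = −50 ≡ 2, so v_4 = 2^{−1} = 7 (mod 13).
  i = 5 (α = 11): (11−1)(11−5)(11−4)(11−6) = 10·6·7·5 = 2100 ≡ 7, so v_5 = 7^{−1} = 2 (mod 13).
  v = [7, 6, 4, 7, 2].
Step 2: syndromes of r = [5, 3, 10, 9, 4] (all sums mod 13).
  S_0 = Σ v_i r_i = 7·5 + 6·3 + 4·10 + 7·9 + 2·4 = 164 ≡ 8.
  S_1 = Σ v_i α_i r_i = 7·1·5 + 6·5·3 + 4·4·10 + 7·6·9 + 2·11·4 = 751 ≡ 10.
  α_i^2 mod 13 = [1, 12, 3, 10, 4].
  S_2 = Σ v_i α_i^2 r_i = 7·1·5 + 6·12·3 + 4·3·10 + 7·10·9 + 2·4·4 = 1033 ≡ 6.
  S = (8, 10, 6) ≠ 0, so r is not a codeword (an error is present).
Step 3: locate the error. For a single error e at position i, S_ℓ = v_i·e·α_i^ℓ, so α_err = S_1/S_0.
  S_0^{−1} = 8^{−1} = 5 (mod 13), so α_err = 10·5 = 50 ≡ 11 = α_5. Error position i = 5.
  Consistency check: S_2/S_1 = 6·4 = 24 ≡ 11 = α_err ✓ (single-error assumption holds).
Step 4: error magnitude e = S_0/v_5 = S_0·∏_{j≠5}(α_5 − α_j) = 8·7 = 56 ≡ 4 (mod 13).
Step 5: correct position 5: c_5 = r_5 − e = 4 − 4 ≡ 0 (mod 13). Hence c = [5, 3, 10, 9, 0].
  Check: interpolating c through the α_i gives m(x) = 12 + 6·x (degree < 2) with m(α_i) = c_i for every i, so c is indeed a codeword.


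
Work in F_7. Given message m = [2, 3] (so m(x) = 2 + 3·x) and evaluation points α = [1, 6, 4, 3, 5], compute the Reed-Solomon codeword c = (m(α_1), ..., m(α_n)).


c = [5, 6, 0, 4, 3]

Message polynomial: m(x) = 2 + 3·x (mod 7).
For each evaluation point α_i, compute m(α_i) mod 7:
  α_1 = 1: Horner steps 3 → 5, so m(1) = 5.
  α_2 = 6: Horner steps 3 → 6, so m(6) = 6.
  α_3 = 4: Horner steps 3 → 0, so m(4) = 0.
  α_4 = 3: Horner steps 3 → 4, so m(3) = 4.
  α_5 = 5: Horner steps 3 → 3, so m(5) = 3.
Codeword c = [5, 6, 0, 4, 3] ∈ F_7^5.


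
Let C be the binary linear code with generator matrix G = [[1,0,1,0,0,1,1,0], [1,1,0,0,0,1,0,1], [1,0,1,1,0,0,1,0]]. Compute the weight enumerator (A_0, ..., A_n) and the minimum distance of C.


Weight distribution: A_0 = 1, A_2 = 1, A_4 = 5, A_6 = 1. Minimum distance d = 2.

Enumerate all 2^3 = 8 messages m ∈ F_2^3.
For each, compute codeword c = mG in F_2^8, then tally its weight.
  m = 000 → c = 00000000, weight = 0.
  m = 100 → c = 10100110, weight = 4.
  m = 010 → c = 11000101, weight = 4.
  m = 110 → c = 01100011, weight = 4.
  m = 001 → c = 10110010, weight = 4.
  m = 101 → c = 00010100, weight = 2.
  m = 011 → c = 01110111, weight = 6.
  m = 111 → c = 11010001, weight = 4.
Tally weights:
  weight 0: 1 codewords.
  weight 2: 1 codewords.
  weight 4: 5 codewords.
  weight 6: 1 codewords.
Minimum distance d = smallest w > 0 with A_w > 0 = 2.
Sanity: Σ A_w = 8 = 2^3 = 8 ✓.


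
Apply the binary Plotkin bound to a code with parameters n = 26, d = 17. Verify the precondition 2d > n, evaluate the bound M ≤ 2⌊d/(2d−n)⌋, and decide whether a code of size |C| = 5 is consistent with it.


Plotkin bound M ≤ 4; given |C| = 5 > bound (violated).

Check applicability: 2d = 34, n = 26.
2d − n = 8 > 0, so Plotkin applies.
Compute d/(2d−n) = 17/8 ≈ 2.1250.
⌊d/(2d−n)⌋ = 2.
Plotkin bound: M ≤ 2·2 = 4.
Given |C| = 5, check: VIOLATED.
This |C| is above the Plotkin bound, so no binary code with n = 26, d = 17 and 5 codewords exists.


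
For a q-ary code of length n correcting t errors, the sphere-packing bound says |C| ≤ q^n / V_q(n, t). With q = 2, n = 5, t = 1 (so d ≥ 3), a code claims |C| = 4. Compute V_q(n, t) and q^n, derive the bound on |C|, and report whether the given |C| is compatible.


V_q(n, t) = 6, q^n = 32, Hamming bound = 5, |C| = 4 ≤ bound (satisfied).

Step 1: Compute V_q(n, t) = Σ_{j=0}^1 C(n, j) (q−1)^j.
  j = 0: C(5,0)·(1)^0 = 1·1 = 1.
  j = 1: C(5,1)·(1)^1 = 5·1 = 5.
  V_q(n, t) = 1 + 5 = 6.
Step 2: q^n = 2^5 = 32.
Step 3: Hamming bound ⌊q^n / V_q(n,t)⌋ = ⌊32/6⌋ = 5.
Step 4: Compare |C| = 4 to 5: satisfied.
The claimed |C| lies below the Hamming bound.


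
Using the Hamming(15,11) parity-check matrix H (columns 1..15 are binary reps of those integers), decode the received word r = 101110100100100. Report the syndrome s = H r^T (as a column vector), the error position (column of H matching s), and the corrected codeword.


s = (0, 0, 1, 1)^T, error position = 3, corrected codeword c = 100110100100100

Compute s = H r^T mod 2 one row at a time:
  s_1 = 0 + 0 + 1 + 0 + 0 + 1 + 0 + 0 = 2 ≡ 0 (mod 2).
  s_2 = 1 + 1 + 0 + 1 + 0 + 1 + 0 + 0 = 4 ≡ 0 (mod 2).
  s_3 = 0 + 1 + 0 + 1 + 1 + 0 + 0 + 0 = 3 ≡ 1 (mod 2).
  s_4 = 1 + 1 + 1 + 1 + 0 + 0 + 1 + 0 = 5 ≡ 1 (mod 2).
s = (0, 0, 1, 1)^T — this equals column 3 of H (binary 0011), so error is at position 3.
Correct: flip bit 3 of r = 101110100100100 to get c = 100110100100100.


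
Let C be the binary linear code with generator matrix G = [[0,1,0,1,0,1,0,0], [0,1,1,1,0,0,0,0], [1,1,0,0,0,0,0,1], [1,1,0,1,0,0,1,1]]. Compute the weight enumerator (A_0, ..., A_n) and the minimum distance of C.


Weight distribution: A_0 = 1, A_2 = 2, A_3 = 5, A_4 = 5, A_5 = 2, A_7 = 1. Minimum distance d = 2.

Enumerate all 2^4 = 16 messages m ∈ F_2^4.
For each, compute codeword c = mG in F_2^8, then tally its weight.
  m = 0000 → c = 00000000, weight = 0.
  m = 1000 → c = 01010100, weight = 3.
  m = 0100 → c = 01110000, weight = 3.
  m = 1100 → c = 00100100, weight = 2.
  m = 0010 → c = 11000001, weight = 3.
  m = 1010 → c = 10010101, weight = 4.
  m = 0110 → c = 10110001, weight = 4.
  m = 1110 → c = 11100101, weight = 5.
  m = 0001 → c = 11010011, weight = 5.
  m = 1001 → c = 10000111, weight = 4.
  m = 0101 → c = 10100011, weight = 4.
  m = 1101 → c = 11110111, weight = 7.
  m = 0011 → c = 00010010, weight = 2.
  m = 1011 → c = 01000110, weight = 3.
  m = 0111 → c = 01100010, weight = 3.
  m = 1111 → c = 00110110, weight = 4.
Tally weights:
  weight 0: 1 codewords.
  weight 2: 2 codewords.
  weight 3: 5 codewords.
  weight 4: 5 codewords.
  weight 5: 2 codewords.
  weight 7: 1 codewords.
Minimum distance d = smallest w > 0 with A_w > 0 = 2.
Sanity: Σ A_w = 16 = 2^4 = 16 ✓.


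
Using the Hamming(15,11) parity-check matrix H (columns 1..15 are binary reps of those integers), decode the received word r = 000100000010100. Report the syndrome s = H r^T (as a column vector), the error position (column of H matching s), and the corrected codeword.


s = (0, 0, 1, 0)^T, error position = 2, corrected codeword c = 010100000010100

Compute s = H r^T mod 2 one row at a time:
  s_1 = 0 + 0 + 0 + 1 + 0 + 1 + 0 + 0 = 2 ≡ 0 (mod 2).
  s_2 = 1 + 0 + 0 + 0 + 0 + 1 + 0 + 0 = 2 ≡ 0 (mod 2).
  s_3 = 0 + 0 + 0 + 0 + 0 + 1 + 0 + 0 = 1 ≡ 1 (mod 2).
  s_4 = 0 + 0 + 0 + 0 + 0 + 1 + 1 + 0 = 2 ≡ 0 (mod 2).
s = (0, 0, 1, 0)^T — this equals column 2 of H (binary 0010), so error is at position 2.
Correct: flip bit 2 of r = 000100000010100 to get c = 010100000010100.


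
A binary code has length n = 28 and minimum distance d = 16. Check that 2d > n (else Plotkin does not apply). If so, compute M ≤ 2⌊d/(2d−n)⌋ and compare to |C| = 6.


Plotkin bound M ≤ 8; given |C| = 6 ≤ bound (satisfied).

Check applicability: 2d = 32, n = 28.
2d − n = 4 > 0, so Plotkin applies.
Compute d/(2d−n) = 16/4 ≈ 4.0000.
⌊d/(2d−n)⌋ = 4.
Plotkin bound: M ≤ 2·4 = 8.
Given |C| = 6, check: satisfied.
This |C| is below the Plotkin bound.


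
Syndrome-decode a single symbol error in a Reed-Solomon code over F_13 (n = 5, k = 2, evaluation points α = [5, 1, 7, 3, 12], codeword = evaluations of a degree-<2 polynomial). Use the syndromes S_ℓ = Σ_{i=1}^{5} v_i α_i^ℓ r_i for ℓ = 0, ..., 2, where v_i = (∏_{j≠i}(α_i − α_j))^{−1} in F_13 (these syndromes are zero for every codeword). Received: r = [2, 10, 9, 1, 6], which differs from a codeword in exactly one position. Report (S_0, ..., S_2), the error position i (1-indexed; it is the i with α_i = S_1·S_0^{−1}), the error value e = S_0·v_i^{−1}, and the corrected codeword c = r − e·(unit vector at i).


S = (11, 3, 2), error at position 1, error magnitude e = 10, c = [5, 10, 9, 1, 6].

Step 1: column multipliers v_i = (∏_{j≠i}(α_i − α_j))^{−1} mod 13.
  i = 1 (α = 5): (5−1)(5−7)(5−3)(5−12) = 4·(−2)·2·(−7) = 112 ≡ 8, so v_1 = 8^{−1} = 5 (mod 13).
  i = 2 (α = 1): (1−5)(1−7)(1−3)(1−12) = (−4)·(−6)·(−2)·(−11) = 528 ≡ 8, so v_2 = 8^{−1} = 5 (mod 13).
  i = 3 (α = 7): (7−5)(7−1)(7−3)(7−12) = 2·6·4·(−5) = −240 ≡ 7, so v_3 = 7^{−1} = 2 (mod 13).
  i = 4 (α = 3): (3−5)(3−1)(3−7)(3−12) = (−2)·2·(−4)·(−9) = −144 ≡ 12, so v_4 = 12^{−1} = 12 (mod 13).
  i = 5 (α = 12): (12−5)(12−1)(12−7)(12−3) = 7·11·5·9 = 3465 ≡ 7, so v_5 = 7^{−1} = 2 (mod 13).
  v = [5, 5, 2, 12, 2].
Step 2: syndromes of r = [2, 10, 9, 1, 6] (all sums mod 13).
  S_0 = Σ v_i r_i = 5·2 + 5·10 + 2·9 + 12·1 + 2·6 = 102 ≡ 11.
  S_1 = Σ v_i α_i r_i = 5·5·2 + 5·1·10 + 2·7·9 + 12·3·1 + 2·12·6 = 406 ≡ 3.
  α_i^2 mod 13 = [12, 1, 10, 9, 1].
  S_2 = Σ v_i α_i^2 r_i = 5·12·2 + 5·1·10 + 2·10·9 + 12·9·1 + 2·1·6 = 470 ≡ 2.
  S = (11, 3, 2) ≠ 0, so r is not a codeword (an error is present).
Step 3: locate the error. For a single error e at position i, S_ℓ = v_i·e·α_i^ℓ, so α_err = S_1/S_0.
  S_0^{−1} = 11^{−1} = 6 (mod 13), so α_err = 3·6 = 18 ≡ 5 = α_1. Error position i = 1.
  Consistency check: S_2/S_1 = 2·9 = 18 ≡ 5 = α_err ✓ (single-error assumption holds).
Step 4: error magnitude e = S_0/v_1 = S_0·∏_{j≠1}(α_1 − α_j) = 11·8 = 88 ≡ 10 (mod 13).
Step 5: correct position 1: c_1 = r_1 − e = 2 − 10 ≡ 5 (mod 13). Hence c = [5, 10, 9, 1, 6].
  Check: interpolating c through the α_i gives m(x) = 8 + 2·x (degree < 2) with m(α_i) = c_i for every i, so c is indeed a codeword.


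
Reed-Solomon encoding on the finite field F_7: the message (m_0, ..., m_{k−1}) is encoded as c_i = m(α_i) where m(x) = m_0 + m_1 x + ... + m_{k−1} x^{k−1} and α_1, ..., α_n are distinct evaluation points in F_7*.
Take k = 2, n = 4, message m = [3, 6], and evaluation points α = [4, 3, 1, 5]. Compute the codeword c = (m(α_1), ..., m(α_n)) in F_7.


c = [6, 0, 2, 5]

Message polynomial: m(x) = 3 + 6·x (mod 7).
For each evaluation point α_i, compute m(α_i) mod 7:
  α_1 = 4: Horner steps 6 → 6, so m(4) = 6.
  α_2 = 3: Horner steps 6 → 0, so m(3) = 0.
  α_3 = 1: Horner steps 6 → 2, so m(1) = 2.
  α_4 = 5: Horner steps 6 → 5, so m(5) = 5.
Codeword c = [6, 0, 2, 5] ∈ F_7^4.


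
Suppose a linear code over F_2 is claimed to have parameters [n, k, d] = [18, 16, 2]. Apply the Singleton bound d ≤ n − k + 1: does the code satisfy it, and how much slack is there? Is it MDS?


Singleton RHS = n − k + 1 = 3, slack = 1, bound satisfied, not MDS.

Singleton bound: d ≤ n − k + 1.
Here n = 18, k = 16, so n − k + 1 = 3.
Given d = 2, check d ≤ 3: YES.
Slack = (n − k + 1) − d = 1.
The code is NOT MDS (slack = 1 > 0).
Description: the claimed parameters are [18, 16, 2]_2; such a code would be non-MDS.


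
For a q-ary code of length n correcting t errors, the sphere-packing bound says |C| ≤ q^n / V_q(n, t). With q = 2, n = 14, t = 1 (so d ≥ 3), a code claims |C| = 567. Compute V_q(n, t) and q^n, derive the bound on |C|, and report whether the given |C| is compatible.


V_q(n, t) = 15, q^n = 16384, Hamming bound = 1092, |C| = 567 ≤ bound (satisfied).

Step 1: Compute V_q(n, t) = Σ_{j=0}^1 C(n, j) (q−1)^j.
  j = 0: C(14,0)·(1)^0 = 1·1 = 1.
  j = 1: C(14,1)·(1)^1 = 14·1 = 14.
  V_q(n, t) = 1 + 14 = 15.
Step 2: q^n = 2^14 = 16384.
Step 3: Hamming bound ⌊q^n / V_q(n,t)⌋ = ⌊16384/15⌋ = 1092.
Step 4: Compare |C| = 567 to 1092: satisfied.
The claimed |C| lies below the Hamming bound.


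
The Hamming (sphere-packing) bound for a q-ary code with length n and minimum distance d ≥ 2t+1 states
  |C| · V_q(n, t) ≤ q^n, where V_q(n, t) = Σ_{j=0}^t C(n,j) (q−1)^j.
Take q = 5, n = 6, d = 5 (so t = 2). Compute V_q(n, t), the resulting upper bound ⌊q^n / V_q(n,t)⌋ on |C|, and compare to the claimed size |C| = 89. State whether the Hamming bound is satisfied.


V_q(n, t) = 265, q^n = 15625, Hamming bound = 58, |C| = 89 > bound (violated).

Step 1: Compute V_q(n, t) = Σ_{j=0}^2 C(n, j) (q−1)^j.
  j = 0: C(6,0)·(4)^0 = 1·1 = 1.
  j = 1: C(6,1)·(4)^1 = 6·4 = 24.
  j = 2: C(6,2)·(4)^2 = 15·16 = 240.
  V_q(n, t) = 1 + 24 + 240 = 265.
Step 2: q^n = 5^6 = 15625.
Step 3: Hamming bound ⌊q^n / V_q(n,t)⌋ = ⌊15625/265⌋ = 58.
Step 4: Compare |C| = 89 to 58: violated.
The claimed |C| lies above the Hamming bound, so no 5-ary code of length 6 with d ≥ 5 can have 89 codewords.


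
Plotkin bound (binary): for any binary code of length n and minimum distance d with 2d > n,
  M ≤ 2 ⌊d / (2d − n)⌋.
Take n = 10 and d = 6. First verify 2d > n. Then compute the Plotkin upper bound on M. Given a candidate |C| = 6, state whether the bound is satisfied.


Plotkin bound M ≤ 6; given |C| = 6 ≤ bound (satisfied).

Check applicability: 2d = 12, n = 10.
2d − n = 2 > 0, so Plotkin applies.
Compute d/(2d−n) = 6/2 ≈ 3.0000.
⌊d/(2d−n)⌋ = 3.
Plotkin bound: M ≤ 2·3 = 6.
Given |C| = 6, check: satisfied.
This |C| is at the Plotkin bound.


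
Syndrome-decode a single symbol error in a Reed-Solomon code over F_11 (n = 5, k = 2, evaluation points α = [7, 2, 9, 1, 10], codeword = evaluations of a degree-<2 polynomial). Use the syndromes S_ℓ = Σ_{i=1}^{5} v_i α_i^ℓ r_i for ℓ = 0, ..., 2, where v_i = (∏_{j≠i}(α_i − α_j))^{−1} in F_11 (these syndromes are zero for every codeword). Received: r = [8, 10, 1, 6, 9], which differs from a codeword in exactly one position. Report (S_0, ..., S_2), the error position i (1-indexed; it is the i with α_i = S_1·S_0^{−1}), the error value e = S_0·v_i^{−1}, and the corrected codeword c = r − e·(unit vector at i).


S = (2, 7, 8), error at position 3, error magnitude e = 7, c = [8, 10, 5, 6, 9].

Step 1: column multipliers v_i = (∏_{j≠i}(α_i − α_j))^{−1} mod 11.
  i = 1 (α = 7): (7−2)(7−9)(7−1)(7−10) = 5·(−2)·6·(−3) = 180 ≡ 4, so v_1 = 4^{−1} = 3 (mod 11).
  i = 2 (α = 2): (2−7)(2−9)(2−1)(2−10) = (−5)·(−7)·1·(−8) = −280 ≡ 6, so v_2 = 6^{−1} = 2 (mod 11).
  i = 3 (α = 9): (9−7)(9−2)(9−1)(9−10) = 2·7·8·(−1) = −112 ≡ 9, so v_3 = 9^{−1} = 5 (mod 11).
  i = 4 (α = 1): (1−7)(1−2)(1−9)(1−10) = (−6)·(−1)·(−8)·(−9) = 432 ≡ 3, so v_4 = 3^{−1} = 4 (mod 11).
  i = 5 (α = 10): (10−7)(10−2)(10−9)(10−1) = 3·8·1·9 = 216 ≡ 7, so v_5 = 7^{−1} = 8 (mod 11).
  v = [3, 2, 5, 4, 8].
Step 2: syndromes of r = [8, 10, 1, 6, 9] (all sums mod 11).
  S_0 = Σ v_i r_i = 3·8 + 2·10 + 5·1 + 4·6 + 8·9 = 145 ≡ 2.
  S_1 = Σ v_i α_i r_i = 3·7·8 + 2·2·10 + 5·9·1 + 4·1·6 + 8·10·9 = 997 ≡ 7.
  α_i^2 mod 11 = [5, 4, 4, 1, 1].
  S_2 = Σ v_i α_i^2 r_i = 3·5·8 + 2·4·10 + 5·4·1 + 4·1·6 + 8·1·9 = 316 ≡ 8.
  S = (2, 7, 8) ≠ 0, so r is not a codeword (an error is present).
Step 3: locate the error. For a single error e at position i, S_ℓ = v_i·e·α_i^ℓ, so α_err = S_1/S_0.
  S_0^{−1} = 2^{−1} = 6 (mod 11), so α_err = 7·6 = 42 ≡ 9 = α_3. Error position i = 3.
  Consistency check: S_2/S_1 = 8·8 = 64 ≡ 9 = α_err ✓ (single-error assumption holds).
Step 4: error magnitude e = S_0/v_3 = S_0·∏_{j≠3}(α_3 − α_j) = 2·9 = 18 ≡ 7 (mod 11).
Step 5: correct position 3: c_3 = r_3 − e = 1 − 7 ≡ 5 (mod 11). Hence c = [8, 10, 5, 6, 9].
  Check: interpolating c through the α_i gives m(x) = 2 + 4·x (degree < 2) with m(α_i) = c_i for every i, so c is indeed a codeword.


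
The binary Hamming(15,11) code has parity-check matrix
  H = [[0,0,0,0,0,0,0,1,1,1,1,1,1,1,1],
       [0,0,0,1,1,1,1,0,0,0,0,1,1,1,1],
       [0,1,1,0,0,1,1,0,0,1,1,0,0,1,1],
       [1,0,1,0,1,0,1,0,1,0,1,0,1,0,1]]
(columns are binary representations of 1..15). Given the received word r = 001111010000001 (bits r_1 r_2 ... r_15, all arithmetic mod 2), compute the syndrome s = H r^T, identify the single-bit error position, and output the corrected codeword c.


s = (0, 0, 1, 1)^T, error position = 3, corrected codeword c = 000111010000001

Compute s = H r^T mod 2 one row at a time:
  s_1 = 1 + 0 + 0 + 0 + 0 + 0 + 0 + 1 = 2 ≡ 0 (mod 2).
  s_2 = 1 + 1 + 1 + 0 + 0 + 0 + 0 + 1 = 4 ≡ 0 (mod 2).
  s_3 = 0 + 1 + 1 + 0 + 0 + 0 + 0 + 1 = 3 ≡ 1 (mod 2).
  s_4 = 0 + 1 + 1 + 0 + 0 + 0 + 0 + 1 = 3 ≡ 1 (mod 2).
s = (0, 0, 1, 1)^T — this equals column 3 of H (binary 0011), so error is at position 3.
Correct: flip bit 3 of r = 001111010000001 to get c = 000111010000001.


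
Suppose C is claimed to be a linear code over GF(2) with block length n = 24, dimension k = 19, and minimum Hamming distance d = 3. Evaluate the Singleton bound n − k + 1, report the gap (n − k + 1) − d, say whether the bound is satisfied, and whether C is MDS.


Singleton RHS = n − k + 1 = 6, slack = 3, bound satisfied, not MDS.

Singleton bound: d ≤ n − k + 1.
Here n = 24, k = 19, so n − k + 1 = 6.
Given d = 3, check d ≤ 6: YES.
Slack = (n − k + 1) − d = 3.
The code is NOT MDS (slack = 3 > 0).
Description: the claimed parameters are [24, 19, 3]_2; such a code would be non-MDS.


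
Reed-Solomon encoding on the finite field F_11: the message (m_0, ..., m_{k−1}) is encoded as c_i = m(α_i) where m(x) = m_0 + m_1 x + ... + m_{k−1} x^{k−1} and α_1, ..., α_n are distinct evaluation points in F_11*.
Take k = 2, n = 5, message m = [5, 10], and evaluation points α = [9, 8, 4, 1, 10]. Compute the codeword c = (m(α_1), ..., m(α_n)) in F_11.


c = [7, 8, 1, 4, 6]

Message polynomial: m(x) = 5 + 10·x (mod 11).
For each evaluation point α_i, compute m(α_i) mod 11:
  α_1 = 9: Horner steps 10 → 7, so m(9) = 7.
  α_2 = 8: Horner steps 10 → 8, so m(8) = 8.
  α_3 = 4: Horner steps 10 → 1, so m(4) = 1.
  α_4 = 1: Horner steps 10 → 4, so m(1) = 4.
  α_5 = 10: Horner steps 10 → 6, so m(10) = 6.
Codeword c = [7, 8, 1, 4, 6] ∈ F_11^5.


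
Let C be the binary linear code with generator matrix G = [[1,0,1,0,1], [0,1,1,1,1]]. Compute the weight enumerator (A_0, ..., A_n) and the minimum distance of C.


Weight distribution: A_0 = 1, A_3 = 2, A_4 = 1. Minimum distance d = 3.

Enumerate all 2^2 = 4 messages m ∈ F_2^2.
For each, compute codeword c = mG in F_2^5, then tally its weight.
  m = 00 → c = 00000, weight = 0.
  m = 10 → c = 10101, weight = 3.
  m = 01 → c = 01111, weight = 4.
  m = 11 → c = 11010, weight = 3.
Tally weights:
  weight 0: 1 codewords.
  weight 3: 2 codewords.
  weight 4: 1 codewords.
Minimum distance d = smallest w > 0 with A_w > 0 = 3.
Sanity: Σ A_w = 4 = 2^2 = 4 ✓.


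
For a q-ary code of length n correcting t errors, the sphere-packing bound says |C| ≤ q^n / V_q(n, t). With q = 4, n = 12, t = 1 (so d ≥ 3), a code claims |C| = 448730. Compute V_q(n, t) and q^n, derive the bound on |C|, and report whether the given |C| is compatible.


V_q(n, t) = 37, q^n = 16777216, Hamming bound = 453438, |C| = 448730 ≤ bound (satisfied).

Step 1: Compute V_q(n, t) = Σ_{j=0}^1 C(n, j) (q−1)^j.
  j = 0: C(12,0)·(3)^0 = 1·1 = 1.
  j = 1: C(12,1)·(3)^1 = 12·3 = 36.
  V_q(n, t) = 1 + 36 = 37.
Step 2: q^n = 4^12 = 16777216.
Step 3: Hamming bound ⌊q^n / V_q(n,t)⌋ = ⌊16777216/37⌋ = 453438.
Step 4: Compare |C| = 448730 to 453438: satisfied.
The claimed |C| lies below the Hamming bound.


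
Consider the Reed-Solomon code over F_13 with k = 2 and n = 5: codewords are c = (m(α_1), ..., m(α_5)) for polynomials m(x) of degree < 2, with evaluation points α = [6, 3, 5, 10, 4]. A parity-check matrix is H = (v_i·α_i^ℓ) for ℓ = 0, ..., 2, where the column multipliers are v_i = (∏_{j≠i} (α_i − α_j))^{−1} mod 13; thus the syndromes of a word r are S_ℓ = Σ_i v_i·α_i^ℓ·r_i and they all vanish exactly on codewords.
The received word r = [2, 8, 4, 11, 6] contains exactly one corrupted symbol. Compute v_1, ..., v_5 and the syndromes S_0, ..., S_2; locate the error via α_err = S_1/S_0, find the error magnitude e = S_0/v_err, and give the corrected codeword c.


S = (7, 5, 11), error at position 4, error magnitude e = 4, c = [2, 8, 4, 7, 6].

Step 1: column multipliers v_i = (∏_{j≠i}(α_i − α_j))^{−1} mod 13.
  i = 1 (α = 6): (6−3)(6−5)(6−10)(6−4) = 3·1·(−4)·2 = −24 ≡ 2, so v_1 = 2^{−1} = 7 (mod 13).
  i = 2 (α = 3): (3−6)(3−5)(3−10)(3−4) = (−3)·(−2)·(−7)·(−1) = 42 ≡ 3, so v_2 = 3^{−1} = 9 (mod 13).
  i = 3 (α = 5): (5−6)(5−3)(5−10)(5−4) = (−1)·2·(−5)·1 = 10 ≡ 10, so v_3 = 10^{−1} = 4 (mod 13).
  i = 4 (α = 10): (10−6)(10−3)(10−5)(10−4) = 4·7·5·6 = 840 ≡ 8, so v_4 = 8^{−1} = 5 (mod 13).
  i = 5 (α = 4): (4−6)(4−3)(4−5)(4−10) = (−2)·1·(−1)·(−6) = −12 ≡ 1, so v_5 = 1^{−1} = 1 (mod 13).
  v = [7, 9, 4, 5, 1].
Step 2: syndromes of r = [2, 8, 4, 11, 6] (all sums mod 13).
  S_0 = Σ v_i r_i = 7·2 + 9·8 + 4·4 + 5·11 + 1·6 = 163 ≡ 7.
  S_1 = Σ v_i α_i r_i = 7·6·2 + 9·3·8 + 4·5·4 + 5·10·11 + 1·4·6 = 954 ≡ 5.
  α_i^2 mod 13 = [10, 9, 12, 9, 3].
  S_2 = Σ v_i α_i^2 r_i = 7·10·2 + 9·9·8 + 4·12·4 + 5·9·11 + 1·3·6 = 1493 ≡ 11.
  S = (7, 5, 11) ≠ 0, so r is not a codeword (an error is present).
Step 3: locate the error. For a single error e at position i, S_ℓ = v_i·e·α_i^ℓ, so α_err = S_1/S_0.
  S_0^{−1} = 7^{−1} = 2 (mod 13), so α_err = 5·2 = 10 ≡ 10 = α_4. Error position i = 4.
  Consistency check: S_2/S_1 = 11·8 = 88 ≡ 10 = α_err ✓ (single-error assumption holds).
Step 4: error magnitude e = S_0/v_4 = S_0·∏_{j≠4}(α_4 − α_j) = 7·8 = 56 ≡ 4 (mod 13).
Step 5: correct position 4: c_4 = r_4 − e = 11 − 4 ≡ 7 (mod 13). Hence c = [2, 8, 4, 7, 6].
  Check: interpolating c through the α_i gives m(x) = 1 + 11·x (degree < 2) with m(α_i) = c_i for every i, so c is indeed a codeword.


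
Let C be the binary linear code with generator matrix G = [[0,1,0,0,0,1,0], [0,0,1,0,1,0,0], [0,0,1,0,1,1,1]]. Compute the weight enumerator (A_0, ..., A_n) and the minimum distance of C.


Weight distribution: A_0 = 1, A_2 = 4, A_4 = 3. Minimum distance d = 2.

Enumerate all 2^3 = 8 messages m ∈ F_2^3.
For each, compute codeword c = mG in F_2^7, then tally its weight.
  m = 000 → c = 0000000, weight = 0.
  m = 100 → c = 0100010, weight = 2.
  m = 010 → c = 0010100, weight = 2.
  m = 110 → c = 0110110, weight = 4.
  m = 001 → c = 0010111, weight = 4.
  m = 101 → c = 0110101, weight = 4.
  m = 011 → c = 0000011, weight = 2.
  m = 111 → c = 0100001, weight = 2.
Tally weights:
  weight 0: 1 codewords.
  weight 2: 4 codewords.
  weight 4: 3 codewords.
Minimum distance d = smallest w > 0 with A_w > 0 = 2.
Sanity: Σ A_w = 8 = 2^3 = 8 ✓.


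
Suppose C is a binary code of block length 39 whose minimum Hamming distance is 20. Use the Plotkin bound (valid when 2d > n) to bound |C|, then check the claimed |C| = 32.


Plotkin bound M ≤ 40; given |C| = 32 ≤ bound (satisfied).

Check applicability: 2d = 40, n = 39.
2d − n = 1 > 0, so Plotkin applies.
Compute d/(2d−n) = 20/1 ≈ 20.0000.
⌊d/(2d−n)⌋ = 20.
Plotkin bound: M ≤ 2·20 = 40.
Given |C| = 32, check: satisfied.
This |C| is below the Plotkin bound.


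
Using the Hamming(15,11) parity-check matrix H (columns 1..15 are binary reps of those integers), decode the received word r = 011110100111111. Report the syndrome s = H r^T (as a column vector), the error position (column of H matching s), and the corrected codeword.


s = (0, 1, 1, 0)^T, error position = 6, corrected codeword c = 011111100111111

Compute s = H r^T mod 2 one row at a time:
  s_1 = 0 + 0 + 1 + 1 + 1 + 1 + 1 + 1 = 6 ≡ 0 (mod 2).
  s_2 = 1 + 1 + 0 + 1 + 1 + 1 + 1 + 1 = 7 ≡ 1 (mod 2).
  s_3 = 1 + 1 + 0 + 1 + 1 + 1 + 1 + 1 = 7 ≡ 1 (mod 2).
  s_4 = 0 + 1 + 1 + 1 + 0 + 1 + 1 + 1 = 6 ≡ 0 (mod 2).
s = (0, 1, 1, 0)^T — this equals column 6 of H (binary 0110), so error is at position 6.
Correct: flip bit 6 of r = 011110100111111 to get c = 011111100111111.


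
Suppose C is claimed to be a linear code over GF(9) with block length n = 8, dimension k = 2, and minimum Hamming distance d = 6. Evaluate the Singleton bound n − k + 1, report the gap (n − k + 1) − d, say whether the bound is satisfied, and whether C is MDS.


Singleton RHS = n − k + 1 = 7, slack = 1, bound satisfied, not MDS.

Singleton bound: d ≤ n − k + 1.
Here n = 8, k = 2, so n − k + 1 = 7.
Given d = 6, check d ≤ 7: YES.
Slack = (n − k + 1) − d = 1.
The code is NOT MDS (slack = 1 > 0).
Description: the claimed parameters are [8, 2, 6]_9; such a code would be non-MDS.


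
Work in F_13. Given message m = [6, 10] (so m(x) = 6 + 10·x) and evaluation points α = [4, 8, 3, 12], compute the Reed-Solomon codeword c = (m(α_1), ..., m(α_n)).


c = [7, 8, 10, 9]

Message polynomial: m(x) = 6 + 10·x (mod 13).
For each evaluation point α_i, compute m(α_i) mod 13:
  α_1 = 4: Horner steps 10 → 7, so m(4) = 7.
  α_2 = 8: Horner steps 10 → 8, so m(8) = 8.
  α_3 = 3: Horner steps 10 → 10, so m(3) = 10.
  α_4 = 12: Horner steps 10 → 9, so m(12) = 9.
Codeword c = [7, 8, 10, 9] ∈ F_13^4.


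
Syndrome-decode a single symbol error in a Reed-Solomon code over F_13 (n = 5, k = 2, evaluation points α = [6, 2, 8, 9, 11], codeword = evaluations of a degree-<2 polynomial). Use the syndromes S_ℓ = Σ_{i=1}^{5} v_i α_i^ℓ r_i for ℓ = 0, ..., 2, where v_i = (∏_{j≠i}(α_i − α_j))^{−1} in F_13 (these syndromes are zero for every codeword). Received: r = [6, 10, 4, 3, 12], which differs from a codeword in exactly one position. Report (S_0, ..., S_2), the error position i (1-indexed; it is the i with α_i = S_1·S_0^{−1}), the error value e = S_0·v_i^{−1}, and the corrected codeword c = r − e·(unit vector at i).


S = (5, 3, 7), error at position 5, error magnitude e = 11, c = [6, 10, 4, 3, 1].

Step 1: column multipliers v_i = (∏_{j≠i}(α_i − α_j))^{−1} mod 13.
  i = 1 (α = 6): (6−2)(6−8)(6−9)(6−11) = 4·(−2)·(−3)·(−5) = −120 ≡ 10, so v_1 = 10^{−1} = 4 (mod 13).
  i = 2 (α = 2): (2−6)(2−8)(2−9)(2−11) = (−4)·(−6)·(−7)·(−9) = 1512 ≡ 4, so v_2 = 4^{−1} = 10 (mod 13).
  i = 3 (α = 8): (8−6)(8−2)(8−9)(8−11) = 2·6·(−1)·(−3) = 36 ≡ 10, so v_3 = 10^{−1} = 4 (mod 13).
  i = 4 (α = 9): (9−6)(9−2)(9−8)(9−11) = 3·7·1·(−2) = −42 ≡ 10, so v_4 = 10^{−1} = 4 (mod 13).
  i = 5 (α = 11): (11−6)(11−2)(11−8)(11−9) = 5·9·3·2 = 270 ≡ 10, so v_5 = 10^{−1} = 4 (mod 13).
  v = [4, 10, 4, 4, 4].
Step 2: syndromes of r = [6, 10, 4, 3, 12] (all sums mod 13).
  S_0 = Σ v_i r_i = 4·6 + 10·10 + 4·4 + 4·3 + 4·12 = 200 ≡ 5.
  S_1 = Σ v_i α_i r_i = 4·6·6 + 10·2·10 + 4·8·4 + 4·9·3 + 4·11·12 = 1108 ≡ 3.
  α_i^2 mod 13 = [10, 4, 12, 3, 4].
  S_2 = Σ v_i α_i^2 r_i = 4·10·6 + 10·4·10 + 4·12·4 + 4·3·3 + 4·4·12 = 1060 ≡ 7.
  S = (5, 3, 7) ≠ 0, so r is not a codeword (an error is present).
Step 3: locate the error. For a single error e at position i, S_ℓ = v_i·e·α_i^ℓ, so α_err = S_1/S_0.
  S_0^{−1} = 5^{−1} = 8 (mod 13), so α_err = 3·8 = 24 ≡ 11 = α_5. Error position i = 5.
  Consistency check: S_2/S_1 = 7·9 = 63 ≡ 11 = α_err ✓ (single-error assumption holds).
Step 4: error magnitude e = S_0/v_5 = S_0·∏_{j≠5}(α_5 − α_j) = 5·10 = 50 ≡ 11 (mod 13).
Step 5: correct position 5: c_5 = r_5 − e = 12 − 11 ≡ 1 (mod 13). Hence c = [6, 10, 4, 3, 1].
  Check: interpolating c through the α_i gives m(x) = 12 + 12·x (degree < 2) with m(α_i) = c_i for every i, so c is indeed a codeword.


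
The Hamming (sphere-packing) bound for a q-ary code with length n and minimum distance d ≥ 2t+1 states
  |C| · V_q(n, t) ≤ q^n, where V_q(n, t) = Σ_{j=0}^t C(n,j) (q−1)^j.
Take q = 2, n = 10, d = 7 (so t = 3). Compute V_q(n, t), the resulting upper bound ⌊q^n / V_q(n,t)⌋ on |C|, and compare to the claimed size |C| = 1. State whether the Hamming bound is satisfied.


V_q(n, t) = 176, q^n = 1024, Hamming bound = 5, |C| = 1 ≤ bound (satisfied).

Step 1: Compute V_q(n, t) = Σ_{j=0}^3 C(n, j) (q−1)^j.
  j = 0: C(10,0)·(1)^0 = 1·1 = 1.
  j = 1: C(10,1)·(1)^1 = 10·1 = 10.
  j = 2: C(10,2)·(1)^2 = 45·1 = 45.
  j = 3: C(10,3)·(1)^3 = 120·1 = 120.
  V_q(n, t) = 1 + 10 + 45 + 120 = 176.
Step 2: q^n = 2^10 = 1024.
Step 3: Hamming bound ⌊q^n / V_q(n,t)⌋ = ⌊1024/176⌋ = 5.
Step 4: Compare |C| = 1 to 5: satisfied.
The claimed |C| lies below the Hamming bound.
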